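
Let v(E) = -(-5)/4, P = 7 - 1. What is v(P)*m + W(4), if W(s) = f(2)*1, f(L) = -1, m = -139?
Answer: -699/4 ≈ -174.75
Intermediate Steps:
P = 6
W(s) = -1 (W(s) = -1*1 = -1)
v(E) = 5/4 (v(E) = -(-5)/4 = -5*(-¼) = 5/4)
v(P)*m + W(4) = (5/4)*(-139) - 1 = -695/4 - 1 = -699/4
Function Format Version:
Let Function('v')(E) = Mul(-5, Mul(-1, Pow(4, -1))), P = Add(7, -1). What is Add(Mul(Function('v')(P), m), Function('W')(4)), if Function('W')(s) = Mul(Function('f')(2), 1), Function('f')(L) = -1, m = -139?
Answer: Rational(-699, 4) ≈ -174.75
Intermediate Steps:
P = 6
Function('W')(s) = -1 (Function('W')(s) = Mul(-1, 1) = -1)
Function('v')(E) = Rational(5, 4) (Function('v')(E) = Mul(-5, Mul(-1, Rational(1, 4))) = Mul(-5, Rational(-1, 4)) = Rational(5, 4))
Add(Mul(Function('v')(P), m), Function('W')(4)) = Add(Mul(Rational(5, 4), -139), -1) = Add(Rational(-695, 4), -1) = Rational(-699, 4)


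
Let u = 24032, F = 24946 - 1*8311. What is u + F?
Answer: 40667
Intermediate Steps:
F = 16635 (F = 24946 - 8311 = 16635)
u + F = 24032 + 16635 = 40667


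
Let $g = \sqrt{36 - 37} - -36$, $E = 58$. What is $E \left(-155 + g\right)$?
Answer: $-6902 + 58 i \approx -6902.0 + 58.0 i$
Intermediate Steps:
$g = 36 + i$ ($g = \sqrt{-1} + 36 = i + 36 = 36 + i \approx 36.0 + 1.0 i$)
$E \left(-155 + g\right) = 58 \left(-155 + \left(36 + i\right)\right) = 58 \left(-119 + i\right) = -6902 + 58 i$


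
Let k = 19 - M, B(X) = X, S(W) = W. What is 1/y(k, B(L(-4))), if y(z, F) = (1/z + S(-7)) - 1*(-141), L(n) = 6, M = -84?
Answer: 103/13803 ≈ 0.0074621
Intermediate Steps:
k = 103 (k = 19 - 1*(-84) = 19 + 84 = 103)
y(z, F) = 134 + 1/z (y(z, F) = (1/z - 7) - 1*(-141) = (-7 + 1/z) + 141 = 134 + 1/z)
1/y(k, B(L(-4))) = 1/(134 + 1/103) = 1/(13803/103) = 103/13803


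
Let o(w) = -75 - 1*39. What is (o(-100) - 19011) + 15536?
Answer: -3589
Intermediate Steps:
o(w) = -114 (o(w) = -75 - 39 = -114)
(o(-100) - 19011) + 15536 = (-114 - 19011) + 15536 = -19125 + 15536 = -3589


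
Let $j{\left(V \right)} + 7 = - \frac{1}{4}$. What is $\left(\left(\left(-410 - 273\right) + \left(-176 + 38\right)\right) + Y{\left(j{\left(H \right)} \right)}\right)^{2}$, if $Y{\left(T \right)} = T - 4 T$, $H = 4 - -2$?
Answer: $\frac{10220809}{16} \approx 6.388 \cdot 10^{5}$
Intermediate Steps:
$H = 6$ ($H = 4 + 2 = 6$)
$j{\left(V \right)} = - \frac{29}{4}$ ($j{\left(V \right)} = -7 - \frac{1}{4} = - \frac{29}{4}$)
$Y{\left(T \right)} = - 3 T$
$\left(\left(\left(-410 - 273\right) + \left(-176 + 38\right)\right) + Y{\left(j{\left(H \right)} \right)}\right)^{2} = \left(\left(\left(-410 - 273\right) + \left(-176 + 38\right)\right) - - \frac{87}{4}\right)^{2} = \left(\left(-683 - 138\right) + \frac{87}{4}\right)^{2} = \left(-821 + \frac{87}{4}\right)^{2} = \left(- \frac{3197}{4}\right)^{2} = \frac{10220809}{16}$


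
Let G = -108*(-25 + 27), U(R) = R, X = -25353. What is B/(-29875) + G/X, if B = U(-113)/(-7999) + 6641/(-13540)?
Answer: 25933688207321/3038280507457500 ≈ 0.0085357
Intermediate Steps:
B = -51591339/108306460 (B = -113/(-7999) + 6641/(-13540) = -113*(-1/7999) + 6641*(-1/13540) = 113/7999 - 6641/13540 = -51591339/108306460 ≈ -0.47635)
G = -216 (G = -108*2 = -216)
B/(-29875) + G/X = -51591339/108306460/(-29875) - 216/(-25353) = -51591339/108306460*(-1/29875) - 216*(-1/25353) = 51591339/3235655492500 + 8/939 = 25933688207321/3038280507457500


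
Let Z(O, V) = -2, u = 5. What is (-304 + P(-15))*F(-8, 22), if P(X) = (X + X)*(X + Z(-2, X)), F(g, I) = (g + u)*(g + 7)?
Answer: 618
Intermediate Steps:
F(g, I) = (5 + g)*(7 + g) (F(g, I) = (g + 5)*(g + 7) = (5 + g)*(7 + g))
P(X) = 2*X*(-2 + X) (P(X) = (X + X)*(X - 2) = (2*X)*(-2 + X) = 2*X*(-2 + X))
(-304 + P(-15))*F(-8, 22) = (-304 + 2*(-15)*(-2 - 15))*(35 + (-8)**2 + 12*(-8)) = (-304 + 2*(-15)*(-17))*(35 + 64 - 96) = (-304 + 510)*3 = 206*3 = 618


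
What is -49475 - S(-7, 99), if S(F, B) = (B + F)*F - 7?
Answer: -48824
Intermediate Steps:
S(F, B) = -7 + F*(B + F) (S(F, B) = F*(B + F) - 7 = -7 + F*(B + F))
-49475 - S(-7, 99) = -49475 - (-7 + (-7)² + 99*(-7)) = -49475 - (-7 + 49 - 693) = -49475 - 1*(-651) = -49475 + 651 = -48824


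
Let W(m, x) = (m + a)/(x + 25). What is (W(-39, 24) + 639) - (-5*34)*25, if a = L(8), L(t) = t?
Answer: 239530/49 ≈ 4888.4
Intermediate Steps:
a = 8
W(m, x) = (8 + m)/(25 + x) (W(m, x) = (m + 8)/(x + 25) = (8 + m)/(25 + x))
(W(-39, 24) + 639) - (-5*34)*25 = ((8 - 39)/(25 + 24) + 639) - (-5*34)*25 = (-31/49 + 639) - (-170)*25 = ((1/49)*(-31) + 639) - 1*(-4250) = (-31/49 + 639) + 4250 = 31280/49 + 4250 = 239530/49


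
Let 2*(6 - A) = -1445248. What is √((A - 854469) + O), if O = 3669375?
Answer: 8*√55274 ≈ 1880.8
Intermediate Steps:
A = 722630 (A = 6 - ½*(-1445248) = 6 + 722624 = 722630)
√((A - 854469) + O) = √((722630 - 854469) + 3669375) = √(-131839 + 3669375) = √3537536 = 8*√55274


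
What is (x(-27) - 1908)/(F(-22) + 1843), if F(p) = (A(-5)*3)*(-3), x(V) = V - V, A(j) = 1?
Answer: -954/917 ≈ -1.0403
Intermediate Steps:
x(V) = 0
F(p) = -9 (F(p) = (1*3)*(-3) = 3*(-3) = -9)
(x(-27) - 1908)/(F(-22) + 1843) = (0 - 1908)/(-9 + 1843) = -1908/1834 = -1908*1/1834 = -954/917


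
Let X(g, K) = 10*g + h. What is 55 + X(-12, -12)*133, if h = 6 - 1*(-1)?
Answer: -14974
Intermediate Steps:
h = 7 (h = 6 + 1 = 7)
X(g, K) = 7 + 10*g (X(g, K) = 10*g + 7 = 7 + 10*g)
55 + X(-12, -12)*133 = 55 + (7 + 10*(-12))*133 = 55 + (7 - 120)*133 = 55 - 113*133 = 55 - 15029 = -14974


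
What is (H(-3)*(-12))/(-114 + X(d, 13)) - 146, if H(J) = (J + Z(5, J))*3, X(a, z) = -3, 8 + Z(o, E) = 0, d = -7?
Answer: -1942/13 ≈ -149.38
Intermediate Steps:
Z(o, E) = -8 (Z(o, E) = -8 + 0 = -8)
H(J) = -24 + 3*J (H(J) = (J - 8)*3 = (-8 + J)*3 = -24 + 3*J)
(H(-3)*(-12))/(-114 + X(d, 13)) - 146 = ((-24 + 3*(-3))*(-12))/(-114 - 3) - 146 = ((-24 - 9)*(-12))/(-117) - 146 = -(-11)*(-12)/39 - 146 = -1/117*396 - 146 = -44/13 - 146 = -1942/13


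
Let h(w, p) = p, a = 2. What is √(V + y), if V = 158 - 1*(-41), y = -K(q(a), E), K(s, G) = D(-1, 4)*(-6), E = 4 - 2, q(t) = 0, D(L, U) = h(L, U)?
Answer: √223 ≈ 14.933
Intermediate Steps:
D(L, U) = U
E = 2
K(s, G) = -24 (K(s, G) = 4*(-6) = -24)
y = 24 (y = -1*(-24) = 24)
V = 199 (V = 158 + 41 = 199)
√(V + y) = √(199 + 24) = √223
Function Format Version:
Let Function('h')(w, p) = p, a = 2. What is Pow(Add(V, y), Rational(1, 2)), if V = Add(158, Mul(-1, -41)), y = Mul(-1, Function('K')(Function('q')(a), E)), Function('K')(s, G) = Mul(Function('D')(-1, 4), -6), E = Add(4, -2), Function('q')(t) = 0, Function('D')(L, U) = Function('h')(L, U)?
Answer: Pow(223, Rational(1, 2)) ≈ 14.933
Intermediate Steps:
Function('D')(L, U) = U
E = 2
Function('K')(s, G) = -24 (Function('K')(s, G) = Mul(4, -6) = -24)
y = 24 (y = Mul(-1, -24) = 24)
V = 199 (V = Add(158, 41) = 199)
Pow(Add(V, y), Rational(1, 2)) = Pow(Add(199, 24), Rational(1, 2)) = Pow(223, Rational(1, 2))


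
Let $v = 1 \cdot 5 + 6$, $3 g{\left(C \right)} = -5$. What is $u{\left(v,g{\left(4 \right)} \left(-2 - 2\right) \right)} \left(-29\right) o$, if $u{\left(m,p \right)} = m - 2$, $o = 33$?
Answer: $-8613$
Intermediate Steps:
$g{\left(C \right)} = - \frac{5}{3}$ ($g{\left(C \right)} = \frac{1}{3} \left(-5\right) = - \frac{5}{3}$)
$v = 11$ ($v = 5 + 6 = 11$)
$u{\left(m,p \right)} = -2 + m$
$u{\left(v,g{\left(4 \right)} \left(-2 - 2\right) \right)} \left(-29\right) o = \left(-2 + 11\right) \left(-29\right) 33 = 9 \left(-29\right) 33 = \left(-261\right) 33 = -8613$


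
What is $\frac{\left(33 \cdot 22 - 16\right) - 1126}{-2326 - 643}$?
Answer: $\frac{416}{2969} \approx 0.14011$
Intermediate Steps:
$\frac{\left(33 \cdot 22 - 16\right) - 1126}{-2326 - 643} = \frac{\left(726 - 16\right) - 1126}{-2969} = \left(710 - 1126\right) \left(- \frac{1}{2969}\right) = \left(-416\right) \left(- \frac{1}{2969}\right) = \frac{416}{2969}$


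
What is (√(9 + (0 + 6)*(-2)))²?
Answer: -3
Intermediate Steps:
(√(9 + (0 + 6)*(-2)))² = (√(9 + 6*(-2)))² = (√(9 - 12))² = (√(-3))² = (I*√3)² = -3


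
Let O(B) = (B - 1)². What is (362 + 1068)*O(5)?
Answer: 22880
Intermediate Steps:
O(B) = (-1 + B)²
(362 + 1068)*O(5) = (362 + 1068)*(-1 + 5)² = 1430*4² = 1430*16 = 22880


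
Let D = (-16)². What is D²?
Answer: 65536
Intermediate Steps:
D = 256
D² = 256² = 65536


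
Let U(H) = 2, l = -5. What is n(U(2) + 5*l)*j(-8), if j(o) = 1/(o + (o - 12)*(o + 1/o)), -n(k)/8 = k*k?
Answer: -8464/309 ≈ -27.392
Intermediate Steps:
n(k) = -8*k² (n(k) = -8*k*k = -8*k²)
j(o) = 1/(o + (-12 + o)*(o + 1/o))
n(U(2) + 5*l)*j(-8) = (-8*(2 + 5*(-5))²)*(-8/(-12 - 8 + (-8)³ - 11*(-8)²)) = (-8*(2 - 25)²)*(-8/(-12 - 8 - 512 - 11*64)) = (-8*(-23)²)*(-8/(-12 - 8 - 512 - 704)) = (-8*529)*(-8/(-1236)) = -(-33856)*(-1)/1236 = -4232*2/309 = -8464/309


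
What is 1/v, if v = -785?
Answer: -1/785 ≈ -0.0012739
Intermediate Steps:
1/v = 1/(-785) = -1/785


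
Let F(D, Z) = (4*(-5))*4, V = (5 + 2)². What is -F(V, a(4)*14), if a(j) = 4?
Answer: 80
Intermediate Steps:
V = 49 (V = 7² = 49)
F(D, Z) = -80 (F(D, Z) = -20*4 = -80)
-F(V, a(4)*14) = -1*(-80) = 80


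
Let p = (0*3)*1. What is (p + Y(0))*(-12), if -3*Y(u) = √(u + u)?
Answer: 0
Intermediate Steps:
Y(u) = -√2*√u/3 (Y(u) = -√(u + u)/3 = -√2*√u/3)
p = 0 (p = 0*1 = 0)
(p + Y(0))*(-12) = (0 - √2*√0/3)*(-12) = (0 - ⅓*√2*0)*(-12) = (0 + 0)*(-12) = 0*(-12) = 0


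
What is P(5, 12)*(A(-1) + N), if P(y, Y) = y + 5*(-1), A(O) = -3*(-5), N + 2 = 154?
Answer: 0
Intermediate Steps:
N = 152 (N = -2 + 154 = 152)
A(O) = 15
P(y, Y) = -5 + y (P(y, Y) = y - 5 = -5 + y)
P(5, 12)*(A(-1) + N) = (-5 + 5)*(15 + 152) = 0*167 = 0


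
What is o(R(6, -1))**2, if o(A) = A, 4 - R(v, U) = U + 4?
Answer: 1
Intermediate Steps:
R(v, U) = -U (R(v, U) = 4 - (U + 4) = 4 - (4 + U) = 4 + (-4 - U) = -U)
o(R(6, -1))**2 = (-1*(-1))**2 = 1**2 = 1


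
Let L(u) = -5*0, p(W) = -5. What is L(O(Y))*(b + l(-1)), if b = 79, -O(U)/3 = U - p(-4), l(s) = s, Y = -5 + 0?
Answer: 0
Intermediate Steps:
Y = -5
O(U) = -15 - 3*U (O(U) = -3*(U - 1*(-5)) = -3*(U + 5) = -3*(5 + U) = -15 - 3*U)
L(u) = 0
L(O(Y))*(b + l(-1)) = 0*(79 - 1) = 0*78 = 0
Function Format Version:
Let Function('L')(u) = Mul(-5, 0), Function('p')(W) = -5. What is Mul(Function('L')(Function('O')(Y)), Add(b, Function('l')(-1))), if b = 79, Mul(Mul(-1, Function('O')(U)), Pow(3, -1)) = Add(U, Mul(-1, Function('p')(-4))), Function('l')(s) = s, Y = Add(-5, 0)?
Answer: 0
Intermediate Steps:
Y = -5
Function('O')(U) = Add(-15, Mul(-3, U)) (Function('O')(U) = Mul(-3, Add(U, Mul(-1, -5))) = Mul(-3, Add(U, 5)) = Mul(-3, Add(5, U)) = Add(-15, Mul(-3, U)))
Function('L')(u) = 0
Mul(Function('L')(Function('O')(Y)), Add(b, Function('l')(-1))) = Mul(0, Add(79, -1)) = Mul(0, 78) = 0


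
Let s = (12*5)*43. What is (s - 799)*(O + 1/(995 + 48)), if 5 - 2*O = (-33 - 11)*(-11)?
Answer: -889778695/2086 ≈ -4.2655e+5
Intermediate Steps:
O = -479/2 (O = 5/2 - (-33 - 11)*(-11)/2 = 5/2 - (-22)*(-11) = 5/2 - ½*484 = 5/2 - 242 = -479/2 ≈ -239.50)
s = 2580 (s = 60*43 = 2580)
(s - 799)*(O + 1/(995 + 48)) = (2580 - 799)*(-479/2 + 1/(995 + 48)) = 1781*(-479/2 + 1/1043) = 1781*(-499595/2086) = -889778695/2086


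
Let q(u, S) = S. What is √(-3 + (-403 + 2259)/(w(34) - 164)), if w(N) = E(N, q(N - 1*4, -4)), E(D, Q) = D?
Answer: I*√72995/65 ≈ 4.1566*I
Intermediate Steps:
w(N) = N
√(-3 + (-403 + 2259)/(w(34) - 164)) = √(-3 + (-403 + 2259)/(34 - 164)) = √(-3 + 1856/(-130)) = √(-3 + 1856*(-1/130)) = √(-3 - 928/65) = √(-1123/65) = I*√72995/65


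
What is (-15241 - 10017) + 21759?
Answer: -3499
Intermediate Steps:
(-15241 - 10017) + 21759 = -25258 + 21759 = -3499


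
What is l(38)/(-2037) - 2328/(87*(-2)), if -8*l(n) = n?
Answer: 3161975/236292 ≈ 13.382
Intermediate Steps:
l(n) = -n/8
l(38)/(-2037) - 2328/(87*(-2)) = -⅛*38/(-2037) - 2328/(87*(-2)) = -19/4*(-1/2037) - 2328/(-174) = 19/8148 - 2328*(-1/174) = 19/8148 + 388/29 = 3161975/236292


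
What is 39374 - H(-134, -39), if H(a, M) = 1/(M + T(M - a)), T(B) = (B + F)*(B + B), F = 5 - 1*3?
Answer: 724127233/18391 ≈ 39374.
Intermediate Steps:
F = 2 (F = 5 - 3 = 2)
T(B) = 2*B*(2 + B) (T(B) = (B + 2)*(B + B) = (2 + B)*(2*B) = 2*B*(2 + B))
H(a, M) = 1/(M + 2*(M - a)*(2 + M - a)) (H(a, M) = 1/(M + 2*(M - a)*(2 + (M - a))) = 1/(M + 2*(M - a)*(2 + M - a)))
39374 - H(-134, -39) = 39374 - 1/(-39 + 2*(-39 - 1*(-134))*(2 - 39 - 1*(-134))) = 39374 - 1/(-39 + 2*(-39 + 134)*(2 - 39 + 134)) = 39374 - 1/(-39 + 2*95*97) = 39374 - 1/(-39 + 18430) = 39374 - 1/18391 = 724127233/18391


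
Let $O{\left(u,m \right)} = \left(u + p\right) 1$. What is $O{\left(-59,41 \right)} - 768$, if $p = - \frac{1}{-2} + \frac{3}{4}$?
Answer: $- \frac{3303}{4} \approx -825.75$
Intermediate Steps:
$p = \frac{5}{4}$ ($p = \left(-1\right) \left(- \frac{1}{2}\right) + 3 \cdot \frac{1}{4} = \frac{1}{2} + \frac{3}{4} = \frac{5}{4} \approx 1.25$)
$O{\left(u,m \right)} = \frac{5}{4} + u$ ($O{\left(u,m \right)} = \left(u + \frac{5}{4}\right) 1 = \left(\frac{5}{4} + u\right) 1 = \frac{5}{4} + u$)
$O{\left(-59,41 \right)} - 768 = \left(\frac{5}{4} - 59\right) - 768 = - \frac{231}{4} - 768 = - \frac{3303}{4}$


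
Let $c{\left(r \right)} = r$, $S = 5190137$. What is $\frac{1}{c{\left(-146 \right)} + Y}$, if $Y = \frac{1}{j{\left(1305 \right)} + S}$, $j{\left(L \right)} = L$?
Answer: $- \frac{5191442}{757950531} \approx -0.0068493$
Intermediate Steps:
$Y = \frac{1}{5191442}$ ($Y = \frac{1}{1305 + 5190137} = \frac{1}{5191442} \approx 1.9262 \cdot 10^{-7}$)
$\frac{1}{c{\left(-146 \right)} + Y} = \frac{1}{-146 + \frac{1}{5191442}} = \frac{1}{- \frac{757950531}{5191442}} = - \frac{5191442}{757950531}$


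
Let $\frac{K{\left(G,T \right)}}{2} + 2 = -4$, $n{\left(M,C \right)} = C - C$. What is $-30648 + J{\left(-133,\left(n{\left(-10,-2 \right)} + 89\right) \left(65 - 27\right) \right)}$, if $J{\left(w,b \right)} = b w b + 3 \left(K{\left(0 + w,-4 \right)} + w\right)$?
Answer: $-1521274975$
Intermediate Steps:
$n{\left(M,C \right)} = 0$
$K{\left(G,T \right)} = -12$ ($K{\left(G,T \right)} = -4 + 2 \left(-4\right) = -4 - 8 = -12$)
$J{\left(w,b \right)} = -36 + 3 w + w b^{2}$ ($J{\left(w,b \right)} = b w b + 3 \left(-12 + w\right) = w b^{2} + \left(-36 + 3 w\right) = -36 + 3 w + w b^{2}$)
$-30648 + J{\left(-133,\left(n{\left(-10,-2 \right)} + 89\right) \left(65 - 27\right) \right)} = -30648 - \left(435 + 133 \left(0 + 89\right)^{2} \left(65 - 27\right)^{2}\right) = -30648 - \left(435 + 1521243892\right) = -30648 - 1521244327 = -1521274975$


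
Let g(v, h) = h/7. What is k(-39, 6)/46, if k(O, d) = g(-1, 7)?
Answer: 1/46 ≈ 0.021739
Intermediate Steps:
g(v, h) = h/7 (g(v, h) = h*(1/7) = h/7)
k(O, d) = 1 (k(O, d) = (1/7)*7 = 1)
k(-39, 6)/46 = 1/46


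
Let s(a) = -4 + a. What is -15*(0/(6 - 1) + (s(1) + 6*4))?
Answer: -315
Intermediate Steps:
-15*(0/(6 - 1) + (s(1) + 6*4)) = -15*(0/(6 - 1) + ((-4 + 1) + 6*4)) = -15*(0/5 + (-3 + 24)) = -15*((⅕)*0 + 21) = -15*(0 + 21) = -15*21 = -315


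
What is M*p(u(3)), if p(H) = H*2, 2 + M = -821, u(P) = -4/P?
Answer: 6584/3 ≈ 2194.7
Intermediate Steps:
M = -823 (M = -2 - 821 = -823)
p(H) = 2*H
M*p(u(3)) = -1646*(-4/3) = -1646*(-4*1/3) = -1646*(-4)/3 = -823*(-8/3) = 6584/3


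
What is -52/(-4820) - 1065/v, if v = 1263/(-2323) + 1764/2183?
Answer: -2169287843022/538491605 ≈ -4028.5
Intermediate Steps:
v = 1340643/5071109 (v = 1263*(-1/2323) + 1764*(1/2183) = -1263/2323 + 1764/2183 = 1340643/5071109 ≈ 0.26437)
-52/(-4820) - 1065/v = -52/(-4820) - 1065/1340643/5071109 = -52*(-1/4820) - 1065*5071109/1340643 = 13/1205 - 1800243695/446881 = -2169287843022/538491605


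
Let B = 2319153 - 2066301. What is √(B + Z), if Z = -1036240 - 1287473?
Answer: I*√2070861 ≈ 1439.0*I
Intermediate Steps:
B = 252852
Z = -2323713
√(B + Z) = √(252852 - 2323713) = √(-2070861) = I*√2070861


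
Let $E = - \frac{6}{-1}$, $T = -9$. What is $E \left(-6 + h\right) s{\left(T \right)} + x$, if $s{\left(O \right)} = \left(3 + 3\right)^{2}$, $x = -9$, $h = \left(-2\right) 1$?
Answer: $-1737$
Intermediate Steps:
$E = 6$ ($E = \left(-6\right) \left(-1\right) = 6$)
$h = -2$
$s{\left(O \right)} = 36$ ($s{\left(O \right)} = 6^{2} = 36$)
$E \left(-6 + h\right) s{\left(T \right)} + x = 6 \left(-6 - 2\right) 36 - 9 = 6 \left(-8\right) 36 - 9 = \left(-48\right) 36 - 9 = -1728 - 9 = -1737$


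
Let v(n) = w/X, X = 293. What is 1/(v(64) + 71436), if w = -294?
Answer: 293/20930454 ≈ 1.3999e-5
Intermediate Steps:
v(n) = -294/293
1/(v(64) + 71436) = 1/(-294/293 + 71436) = 1/(20930454/293) = 293/20930454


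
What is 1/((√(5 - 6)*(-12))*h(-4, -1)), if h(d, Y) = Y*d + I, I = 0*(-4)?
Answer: I/48 ≈ 0.020833*I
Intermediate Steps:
I = 0
h(d, Y) = Y*d (h(d, Y) = Y*d + 0 = Y*d)
1/((√(5 - 6)*(-12))*h(-4, -1)) = 1/((√(5 - 6)*(-12))*(-1*(-4))) = 1/((√(-1)*(-12))*4) = 1/((I*(-12))*4) = 1/(-12*I*4) = 1/(-48*I) = I/48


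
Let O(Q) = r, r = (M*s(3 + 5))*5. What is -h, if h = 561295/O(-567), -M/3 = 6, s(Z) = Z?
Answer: 112259/144 ≈ 779.58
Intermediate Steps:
M = -18 (M = -3*6 = -18)
r = -720 (r = -18*(3 + 5)*5 = -18*8*5 = -144*5 = -720)
O(Q) = -720
h = -112259/144 (h = 561295/(-720) = 561295*(-1/720) = -112259/144 ≈ -779.58)
-h = -1*(-112259/144) = 112259/144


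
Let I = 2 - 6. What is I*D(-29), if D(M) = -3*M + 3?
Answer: -360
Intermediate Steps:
D(M) = 3 - 3*M
I = -4
I*D(-29) = -4*(3 - 3*(-29)) = -4*(3 + 87) = -4*90 = -360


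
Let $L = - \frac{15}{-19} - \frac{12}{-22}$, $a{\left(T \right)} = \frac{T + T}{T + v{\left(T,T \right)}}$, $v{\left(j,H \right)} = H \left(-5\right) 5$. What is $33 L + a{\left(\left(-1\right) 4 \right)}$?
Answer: $\frac{10025}{228} \approx 43.969$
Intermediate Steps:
$v{\left(j,H \right)} = - 25 H$ ($v{\left(j,H \right)} = - 5 H 5 = - 25 H$)
$a{\left(T \right)} = - \frac{1}{12}$ ($a{\left(T \right)} = \frac{T + T}{T - 25 T} = \frac{2 T}{\left(-24\right) T} = 2 T \left(- \frac{1}{24 T}\right) = - \frac{1}{12}$)
$L = \frac{279}{209}$ ($L = \left(-15\right) \left(- \frac{1}{19}\right) - - \frac{6}{11} = \frac{15}{19} + \frac{6}{11} = \frac{279}{209} \approx 1.3349$)
$33 L + a{\left(\left(-1\right) 4 \right)} = 33 \cdot \frac{279}{209} - \frac{1}{12} = \frac{837}{19} - \frac{1}{12} = \frac{10025}{228}$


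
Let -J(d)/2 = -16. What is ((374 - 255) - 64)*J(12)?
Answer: 1760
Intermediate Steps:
J(d) = 32 (J(d) = -2*(-16) = 32)
((374 - 255) - 64)*J(12) = ((374 - 255) - 64)*32 = (119 - 64)*32 = 55*32 = 1760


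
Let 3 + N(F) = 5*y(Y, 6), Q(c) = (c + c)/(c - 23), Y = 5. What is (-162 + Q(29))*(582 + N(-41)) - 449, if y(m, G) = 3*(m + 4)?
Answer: -109215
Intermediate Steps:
Q(c) = 2*c/(-23 + c) (Q(c) = (2*c)/(-23 + c) = 2*c/(-23 + c))
y(m, G) = 12 + 3*m (y(m, G) = 3*(4 + m) = 12 + 3*m)
N(F) = 132 (N(F) = -3 + 5*(12 + 3*5) = -3 + 5*(12 + 15) = -3 + 5*27 = -3 + 135 = 132)
(-162 + Q(29))*(582 + N(-41)) - 449 = (-162 + 2*29/(-23 + 29))*(582 + 132) - 449 = (-162 + 2*29/6)*714 - 449 = (-162 + 2*29*(1/6))*714 - 449 = (-162 + 29/3)*714 - 449 = -457/3*714 - 449 = -108766 - 449 = -109215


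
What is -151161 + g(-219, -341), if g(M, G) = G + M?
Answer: -151721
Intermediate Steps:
-151161 + g(-219, -341) = -151161 + (-341 - 219) = -151161 - 560 = -151721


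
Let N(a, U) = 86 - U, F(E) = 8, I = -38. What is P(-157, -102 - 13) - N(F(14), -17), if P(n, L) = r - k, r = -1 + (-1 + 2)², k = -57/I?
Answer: -209/2 ≈ -104.50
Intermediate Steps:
k = 3/2 (k = -57/(-38) = -57*(-1/38) = 3/2 ≈ 1.5000)
r = 0 (r = -1 + 1² = -1 + 1 = 0)
P(n, L) = -3/2 (P(n, L) = 0 - 1*3/2 = 0 - 3/2 = -3/2)
P(-157, -102 - 13) - N(F(14), -17) = -3/2 - (86 - 1*(-17)) = -3/2 - (86 + 17) = -3/2 - 1*103 = -3/2 - 103 = -209/2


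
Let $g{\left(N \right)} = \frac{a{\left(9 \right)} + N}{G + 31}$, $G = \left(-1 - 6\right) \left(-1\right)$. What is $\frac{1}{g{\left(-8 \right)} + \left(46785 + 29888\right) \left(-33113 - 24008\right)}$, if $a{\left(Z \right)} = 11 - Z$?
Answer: $- \frac{19}{83213130230} \approx -2.2833 \cdot 10^{-10}$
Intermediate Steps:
$G = 7$ ($G = \left(-7\right) \left(-1\right) = 7$)
$g{\left(N \right)} = \frac{1}{19} + \frac{N}{38}$ ($g{\left(N \right)} = \frac{\left(11 - 9\right) + N}{7 + 31} = \frac{\left(11 - 9\right) + N}{38} = \left(2 + N\right) \frac{1}{38} = \frac{1}{19} + \frac{N}{38}$)
$\frac{1}{g{\left(-8 \right)} + \left(46785 + 29888\right) \left(-33113 - 24008\right)} = \frac{1}{\left(\frac{1}{19} + \frac{1}{38} \left(-8\right)\right) + \left(46785 + 29888\right) \left(-33113 - 24008\right)} = \frac{1}{\left(\frac{1}{19} - \frac{4}{19}\right) + 76673 \left(-57121\right)} = \frac{1}{- \frac{3}{19} - 4379638433} = \frac{1}{- \frac{83213130230}{19}} = - \frac{19}{83213130230}$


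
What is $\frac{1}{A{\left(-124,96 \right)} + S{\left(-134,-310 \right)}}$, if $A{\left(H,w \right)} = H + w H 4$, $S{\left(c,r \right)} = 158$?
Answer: $- \frac{1}{47582} \approx -2.1016 \cdot 10^{-5}$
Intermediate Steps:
$A{\left(H,w \right)} = H + 4 H w$ ($A{\left(H,w \right)} = H + H w 4 = H + 4 H w$)
$\frac{1}{A{\left(-124,96 \right)} + S{\left(-134,-310 \right)}} = \frac{1}{- 124 \left(1 + 4 \cdot 96\right) + 158} = \frac{1}{- 124 \left(1 + 384\right) + 158} = \frac{1}{\left(-124\right) 385 + 158} = \frac{1}{-47740 + 158} = \frac{1}{-47582} = - \frac{1}{47582}$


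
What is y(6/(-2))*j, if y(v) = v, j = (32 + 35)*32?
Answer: -6432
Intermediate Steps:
j = 2144 (j = 67*32 = 2144)
y(6/(-2))*j = (6/(-2))*2144 = (6*(-1/2))*2144 = -3*2144 = -6432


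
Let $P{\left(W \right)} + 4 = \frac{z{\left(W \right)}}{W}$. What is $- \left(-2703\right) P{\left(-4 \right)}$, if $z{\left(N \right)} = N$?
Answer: $-8109$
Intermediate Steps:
$P{\left(W \right)} = -3$ ($P{\left(W \right)} = -4 + \frac{W}{W} = -4 + 1 = -3$)
$- \left(-2703\right) P{\left(-4 \right)} = - \left(-2703\right) \left(-3\right) = \left(-1\right) 8109 = -8109$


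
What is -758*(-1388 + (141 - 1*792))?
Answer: 1545562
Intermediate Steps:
-758*(-1388 + (141 - 1*792)) = -758*(-1388 + (141 - 792)) = -758*(-1388 - 651) = -758*(-2039) = 1545562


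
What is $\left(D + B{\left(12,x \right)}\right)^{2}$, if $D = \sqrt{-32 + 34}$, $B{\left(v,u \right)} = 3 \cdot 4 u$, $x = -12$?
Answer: $\left(144 - \sqrt{2}\right)^{2} \approx 20331.0$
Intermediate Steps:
$B{\left(v,u \right)} = 12 u$
$D = \sqrt{2} \approx 1.4142$
$\left(D + B{\left(12,x \right)}\right)^{2} = \left(\sqrt{2} + 12 \left(-12\right)\right)^{2} = \left(\sqrt{2} - 144\right)^{2} = \left(-144 + \sqrt{2}\right)^{2}$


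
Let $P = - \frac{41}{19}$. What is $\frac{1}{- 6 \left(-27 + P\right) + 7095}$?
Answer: $\frac{19}{138129} \approx 0.00013755$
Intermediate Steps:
$P = - \frac{41}{19}$ ($P = \left(-41\right) \frac{1}{19} = - \frac{41}{19} \approx -2.1579$)
$\frac{1}{- 6 \left(-27 + P\right) + 7095} = \frac{1}{- 6 \left(-27 - \frac{41}{19}\right) + 7095} = \frac{1}{\left(-6\right) \left(- \frac{554}{19}\right) + 7095} = \frac{1}{\frac{3324}{19} + 7095} = \frac{1}{\frac{138129}{19}} = \frac{19}{138129}$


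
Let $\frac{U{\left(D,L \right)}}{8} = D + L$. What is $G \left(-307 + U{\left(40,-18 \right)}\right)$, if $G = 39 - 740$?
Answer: $91831$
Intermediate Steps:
$G = -701$
$U{\left(D,L \right)} = 8 D + 8 L$ ($U{\left(D,L \right)} = 8 \left(D + L\right) = 8 D + 8 L$)
$G \left(-307 + U{\left(40,-18 \right)}\right) = - 701 \left(-307 + \left(8 \cdot 40 + 8 \left(-18\right)\right)\right) = - 701 \left(-307 + \left(320 - 144\right)\right) = - 701 \left(-307 + 176\right) = \left(-701\right) \left(-131\right) = 91831$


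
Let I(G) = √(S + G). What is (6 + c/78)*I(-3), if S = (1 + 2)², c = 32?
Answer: 250*√6/39 ≈ 15.702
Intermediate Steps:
S = 9 (S = 3² = 9)
I(G) = √(9 + G)
(6 + c/78)*I(-3) = (6 + 32/78)*√(9 - 3) = (6 + 32*(1/78))*√6 = (6 + 16/39)*√6 = 250*√6/39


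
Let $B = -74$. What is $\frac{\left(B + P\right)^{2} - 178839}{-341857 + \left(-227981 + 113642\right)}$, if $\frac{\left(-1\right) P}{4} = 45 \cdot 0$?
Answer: $\frac{173363}{456196} \approx 0.38002$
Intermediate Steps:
$P = 0$ ($P = - 4 \cdot 45 \cdot 0 = \left(-4\right) 0 = 0$)
$\frac{\left(B + P\right)^{2} - 178839}{-341857 + \left(-227981 + 113642\right)} = \frac{\left(-74 + 0\right)^{2} - 178839}{-341857 + \left(-227981 + 113642\right)} = \frac{\left(-74\right)^{2} - 178839}{-341857 - 114339} = \frac{5476 - 178839}{-456196} = \left(-173363\right) \left(- \frac{1}{456196}\right) = \frac{173363}{456196}$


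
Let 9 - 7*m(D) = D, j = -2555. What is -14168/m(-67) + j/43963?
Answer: -1090067167/835297 ≈ -1305.0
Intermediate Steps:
m(D) = 9/7 - D/7
-14168/m(-67) + j/43963 = -14168/(9/7 - 1/7*(-67)) - 2555/43963 = -14168/(9/7 + 67/7) - 2555*1/43963 = -14168/76/7 - 2555/43963 = -14168*7/76 - 2555/43963 = -24794/19 - 2555/43963 = -1090067167/835297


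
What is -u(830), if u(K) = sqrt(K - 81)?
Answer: -sqrt(749) ≈ -27.368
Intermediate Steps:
u(K) = sqrt(-81 + K)
-u(830) = -sqrt(-81 + 830) = -sqrt(749)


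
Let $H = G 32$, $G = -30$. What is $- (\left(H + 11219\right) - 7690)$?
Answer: $-2569$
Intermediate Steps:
$H = -960$ ($H = \left(-30\right) 32 = -960$)
$- (\left(H + 11219\right) - 7690) = - (\left(-960 + 11219\right) - 7690) = - (10259 - 7690) = \left(-1\right) 2569 = -2569$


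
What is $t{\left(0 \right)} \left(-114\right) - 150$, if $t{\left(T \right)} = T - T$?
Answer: $-150$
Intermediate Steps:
$t{\left(T \right)} = 0$
$t{\left(0 \right)} \left(-114\right) - 150 = 0 \left(-114\right) - 150 = 0 - 150 = -150$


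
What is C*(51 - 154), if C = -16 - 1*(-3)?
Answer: 1339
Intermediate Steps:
C = -13 (C = -16 + 3 = -13)
C*(51 - 154) = -13*(51 - 154) = -13*(-103) = 1339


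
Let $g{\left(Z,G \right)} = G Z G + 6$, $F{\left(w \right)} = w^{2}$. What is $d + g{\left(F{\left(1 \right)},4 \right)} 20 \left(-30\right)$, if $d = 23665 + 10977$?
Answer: $21442$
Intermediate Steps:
$g{\left(Z,G \right)} = 6 + Z G^{2}$ ($g{\left(Z,G \right)} = Z G^{2} + 6 = 6 + Z G^{2}$)
$d = 34642$
$d + g{\left(F{\left(1 \right)},4 \right)} 20 \left(-30\right) = 34642 + \left(6 + 1^{2} \cdot 4^{2}\right) 20 \left(-30\right) = 34642 + \left(6 + 1 \cdot 16\right) 20 \left(-30\right) = 34642 + \left(6 + 16\right) 20 \left(-30\right) = 34642 + 22 \cdot 20 \left(-30\right) = 34642 + 440 \left(-30\right) = 34642 - 13200 = 21442$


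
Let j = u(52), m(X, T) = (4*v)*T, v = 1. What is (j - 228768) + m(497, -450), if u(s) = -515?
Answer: -231083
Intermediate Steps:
m(X, T) = 4*T (m(X, T) = (4*1)*T = 4*T)
j = -515
(j - 228768) + m(497, -450) = (-515 - 228768) + 4*(-450) = -229283 - 1800 = -231083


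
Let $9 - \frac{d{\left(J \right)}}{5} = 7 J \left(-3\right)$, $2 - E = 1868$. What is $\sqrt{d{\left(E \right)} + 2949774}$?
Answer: $\sqrt{2753889} \approx 1659.5$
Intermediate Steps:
$E = -1866$ ($E = 2 - 1868 = -1866$)
$d{\left(J \right)} = 45 + 105 J$ ($d{\left(J \right)} = 45 - 5 \cdot 7 J \left(-3\right) = 45 - 5 \left(- 21 J\right) = 45 + 105 J$)
$\sqrt{d{\left(E \right)} + 2949774} = \sqrt{\left(45 + 105 \left(-1866\right)\right) + 2949774} = \sqrt{\left(45 - 195930\right) + 2949774} = \sqrt{-195885 + 2949774} = \sqrt{2753889}$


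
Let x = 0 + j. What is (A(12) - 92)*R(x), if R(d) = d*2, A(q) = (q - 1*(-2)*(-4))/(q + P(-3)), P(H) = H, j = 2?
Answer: -3296/9 ≈ -366.22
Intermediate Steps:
A(q) = (-8 + q)/(-3 + q) (A(q) = (q - 1*(-2)*(-4))/(q - 3) = (q + 2*(-4))/(-3 + q) = (q - 8)/(-3 + q) = (-8 + q)/(-3 + q))
x = 2 (x = 0 + 2 = 2)
R(d) = 2*d
(A(12) - 92)*R(x) = ((-8 + 12)/(-3 + 12) - 92)*(2*2) = (4/9 - 92)*4 = -824/9*4 = -3296/9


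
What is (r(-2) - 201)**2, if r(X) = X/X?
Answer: 40000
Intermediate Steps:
r(X) = 1
(r(-2) - 201)**2 = (1 - 201)**2 = (-200)**2 = 40000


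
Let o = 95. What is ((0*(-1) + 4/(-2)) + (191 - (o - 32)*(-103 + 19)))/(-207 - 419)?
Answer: -5481/626 ≈ -8.7556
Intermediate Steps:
((0*(-1) + 4/(-2)) + (191 - (o - 32)*(-103 + 19)))/(-207 - 419) = ((0*(-1) + 4/(-2)) + (191 - (95 - 32)*(-103 + 19)))/(-207 - 419) = ((0 + 4*(-½)) + (191 - 63*(-84)))/(-626) = ((0 - 2) + (191 - 1*(-5292)))*(-1/626) = (-2 + (191 + 5292))*(-1/626) = (-2 + 5483)*(-1/626) = 5481*(-1/626) = -5481/626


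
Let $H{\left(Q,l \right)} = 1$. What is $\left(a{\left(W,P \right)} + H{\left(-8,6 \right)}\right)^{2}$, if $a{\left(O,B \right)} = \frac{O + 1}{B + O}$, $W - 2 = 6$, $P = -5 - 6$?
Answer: $4$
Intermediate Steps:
$P = -11$ ($P = -5 - 6 = -11$)
$W = 8$ ($W = 2 + 6 = 8$)
$a{\left(O,B \right)} = \frac{1 + O}{B + O}$
$\left(a{\left(W,P \right)} + H{\left(-8,6 \right)}\right)^{2} = \left(\frac{1 + 8}{-11 + 8} + 1\right)^{2} = \left(\frac{1}{-3} \cdot 9 + 1\right)^{2} = \left(\left(- \frac{1}{3}\right) 9 + 1\right)^{2} = \left(-3 + 1\right)^{2} = \left(-2\right)^{2} = 4$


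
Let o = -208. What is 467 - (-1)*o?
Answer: 259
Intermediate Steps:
467 - (-1)*o = 467 - (-1)*(-208) = 467 - 1*208 = 467 - 208 = 259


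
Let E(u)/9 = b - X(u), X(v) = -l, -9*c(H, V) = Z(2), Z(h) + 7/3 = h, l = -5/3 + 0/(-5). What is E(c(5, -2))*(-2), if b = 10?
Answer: -150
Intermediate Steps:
l = -5/3 (l = -5*1/3 + 0*(-1/5) = -5/3 + 0 = -5/3 ≈ -1.6667)
Z(h) = -7/3 + h
c(H, V) = 1/27 (c(H, V) = -(-7/3 + 2)/9 = -1/9*(-1/3) = 1/27)
X(v) = 5/3 (X(v) = -1*(-5/3) = 5/3)
E(u) = 75 (E(u) = 9*(10 - 1*5/3) = 9*(10 - 5/3) = 9*(25/3) = 75)
E(c(5, -2))*(-2) = 75*(-2) = -150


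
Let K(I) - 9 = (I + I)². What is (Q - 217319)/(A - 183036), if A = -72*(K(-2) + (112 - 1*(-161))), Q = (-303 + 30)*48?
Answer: 230423/204492 ≈ 1.1268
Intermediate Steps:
Q = -13104 (Q = -273*48 = -13104)
K(I) = 9 + 4*I² (K(I) = 9 + (I + I)² = 9 + (2*I)² = 9 + 4*I²)
A = -21456 (A = -72*((9 + 4*(-2)²) + (112 - 1*(-161))) = -72*((9 + 4*4) + (112 + 161)) = -72*((9 + 16) + 273) = -72*(25 + 273) = -72*298 = -21456)
(Q - 217319)/(A - 183036) = (-13104 - 217319)/(-21456 - 183036) = -230423/(-204492) = -230423*(-1/204492) = 230423/204492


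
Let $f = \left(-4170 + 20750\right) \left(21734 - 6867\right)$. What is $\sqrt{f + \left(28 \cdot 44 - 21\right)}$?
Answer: $\sqrt{246496071} \approx 15700.0$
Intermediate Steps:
$f = 246494860$ ($f = 16580 \cdot 14867 = 246494860$)
$\sqrt{f + \left(28 \cdot 44 - 21\right)} = \sqrt{246494860 + \left(28 \cdot 44 - 21\right)} = \sqrt{246494860 + \left(1232 - 21\right)} = \sqrt{246494860 + 1211} = \sqrt{246496071}$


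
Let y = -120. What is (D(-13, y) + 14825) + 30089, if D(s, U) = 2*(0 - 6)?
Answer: 44902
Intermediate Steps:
D(s, U) = -12 (D(s, U) = 2*(-6) = -12)
(D(-13, y) + 14825) + 30089 = (-12 + 14825) + 30089 = 14813 + 30089 = 44902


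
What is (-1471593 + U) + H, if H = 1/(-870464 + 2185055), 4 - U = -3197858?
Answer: 2269337690980/1314591 ≈ 1.7263e+6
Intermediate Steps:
U = 3197862 (U = 4 - 1*(-3197858) = 4 + 3197858 = 3197862)
H = 1/1314591 ≈ 7.6069e-7
(-1471593 + U) + H = (-1471593 + 3197862) + 1/1314591 = 1726269 + 1/1314591 = 2269337690980/1314591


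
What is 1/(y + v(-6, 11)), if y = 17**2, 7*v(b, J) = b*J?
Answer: 7/1957 ≈ 0.0035769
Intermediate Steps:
v(b, J) = J*b/7 (v(b, J) = (b*J)/7 = (J*b)/7 = J*b/7)
y = 289
1/(y + v(-6, 11)) = 1/(289 + (1/7)*11*(-6)) = 1/(289 - 66/7) = 1/(1957/7) = 7/1957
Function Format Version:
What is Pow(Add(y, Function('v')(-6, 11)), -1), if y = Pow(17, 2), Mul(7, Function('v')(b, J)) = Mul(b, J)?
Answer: Rational(7, 1957) ≈ 0.0035769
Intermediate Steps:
Function('v')(b, J) = Mul(Rational(1, 7), J, b) (Function('v')(b, J) = Mul(Rational(1, 7), Mul(b, J)) = Mul(Rational(1, 7), Mul(J, b)) = Mul(Rational(1, 7), J, b))
y = 289
Pow(Add(y, Function('v')(-6, 11)), -1) = Pow(Add(289, Mul(Rational(1, 7), 11, -6)), -1) = Pow(Add(289, Rational(-66, 7)), -1) = Pow(Rational(1957, 7), -1) = Rational(7, 1957)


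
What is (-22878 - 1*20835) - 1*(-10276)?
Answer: -33437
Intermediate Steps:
(-22878 - 1*20835) - 1*(-10276) = (-22878 - 20835) + 10276 = -43713 + 10276 = -33437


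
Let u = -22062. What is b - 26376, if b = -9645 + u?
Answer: -58083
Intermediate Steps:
b = -31707 (b = -9645 - 22062 = -31707)
b - 26376 = -31707 - 26376 = -58083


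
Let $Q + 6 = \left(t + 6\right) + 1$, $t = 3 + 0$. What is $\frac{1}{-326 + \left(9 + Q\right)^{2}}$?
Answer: $- \frac{1}{157} \approx -0.0063694$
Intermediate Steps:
$t = 3$
$Q = 4$ ($Q = -6 + \left(\left(3 + 6\right) + 1\right) = -6 + \left(9 + 1\right) = -6 + 10 = 4$)
$\frac{1}{-326 + \left(9 + Q\right)^{2}} = \frac{1}{-326 + \left(9 + 4\right)^{2}} = \frac{1}{-326 + 13^{2}} = \frac{1}{-326 + 169} = \frac{1}{-157} = - \frac{1}{157}$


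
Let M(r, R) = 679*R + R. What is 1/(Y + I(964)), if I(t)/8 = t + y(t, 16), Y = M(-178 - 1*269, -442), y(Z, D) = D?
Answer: -1/292720 ≈ -3.4162e-6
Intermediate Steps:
M(r, R) = 680*R
Y = -300560 (Y = 680*(-442) = -300560)
I(t) = 128 + 8*t (I(t) = 8*(t + 16) = 8*(16 + t) = 128 + 8*t)
1/(Y + I(964)) = 1/(-300560 + (128 + 8*964)) = 1/(-300560 + (128 + 7712)) = 1/(-300560 + 7840) = 1/(-292720) = -1/292720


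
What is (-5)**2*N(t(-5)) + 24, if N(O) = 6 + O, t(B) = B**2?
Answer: 799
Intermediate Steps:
(-5)**2*N(t(-5)) + 24 = (-5)**2*(6 + (-5)**2) + 24 = 25*(6 + 25) + 24 = 25*31 + 24 = 775 + 24 = 799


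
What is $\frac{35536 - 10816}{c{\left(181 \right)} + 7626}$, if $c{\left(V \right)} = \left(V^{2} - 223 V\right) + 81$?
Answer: $\frac{1648}{7} \approx 235.43$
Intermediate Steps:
$c{\left(V \right)} = 81 + V^{2} - 223 V$
$\frac{35536 - 10816}{c{\left(181 \right)} + 7626} = \frac{35536 - 10816}{\left(81 + 181^{2} - 40363\right) + 7626} = \frac{24720}{\left(81 + 32761 - 40363\right) + 7626} = \frac{24720}{-7521 + 7626} = \frac{24720}{105} = 24720 \cdot \frac{1}{105} = \frac{1648}{7}$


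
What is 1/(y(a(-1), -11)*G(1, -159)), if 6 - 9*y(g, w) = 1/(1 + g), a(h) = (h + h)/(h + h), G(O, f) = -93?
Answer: -6/341 ≈ -0.017595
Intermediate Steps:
a(h) = 1 (a(h) = (2*h)/((2*h)) = (2*h)*(1/(2*h)) = 1)
y(g, w) = 2/3 - 1/(9*(1 + g))
1/(y(a(-1), -11)*G(1, -159)) = 1/(((5 + 6*1)/(9*(1 + 1)))*(-93)) = 1/(((1/9)*(5 + 6)/2)*(-93)) = 1/(((1/9)*(1/2)*11)*(-93)) = 1/((11/18)*(-93)) = 1/(-341/6) = -6/341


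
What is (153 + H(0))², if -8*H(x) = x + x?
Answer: 23409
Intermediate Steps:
H(x) = -x/4 (H(x) = -(x + x)/8 = -x/4)
(153 + H(0))² = (153 - ¼*0)² = (153 + 0)² = 153² = 23409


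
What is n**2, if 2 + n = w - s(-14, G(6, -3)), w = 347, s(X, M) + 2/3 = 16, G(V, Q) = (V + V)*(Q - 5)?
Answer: 978121/9 ≈ 1.0868e+5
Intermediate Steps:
G(V, Q) = 2*V*(-5 + Q) (G(V, Q) = (2*V)*(-5 + Q) = 2*V*(-5 + Q))
s(X, M) = 46/3 (s(X, M) = -2/3 + 16 = 46/3)
n = 989/3 (n = -2 + (347 - 1*46/3) = -2 + (347 - 46/3) = -2 + 995/3 = 989/3 ≈ 329.67)
n**2 = (989/3)**2 = 978121/9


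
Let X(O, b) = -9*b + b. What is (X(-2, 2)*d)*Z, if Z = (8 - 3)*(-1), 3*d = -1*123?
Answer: -3280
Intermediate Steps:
d = -41 (d = (-1*123)/3 = (⅓)*(-123) = -41)
X(O, b) = -8*b
Z = -5 (Z = 5*(-1) = -5)
(X(-2, 2)*d)*Z = (-8*2*(-41))*(-5) = -16*(-41)*(-5) = 656*(-5) = -3280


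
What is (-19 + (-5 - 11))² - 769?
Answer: 456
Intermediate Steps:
(-19 + (-5 - 11))² - 769 = (-19 - 16)² - 769 = (-35)² - 769 = 1225 - 769 = 456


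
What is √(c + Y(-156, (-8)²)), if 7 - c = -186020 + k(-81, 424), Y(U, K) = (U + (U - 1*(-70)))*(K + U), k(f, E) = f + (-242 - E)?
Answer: √209038 ≈ 457.21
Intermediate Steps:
k(f, E) = -242 + f - E
Y(U, K) = (70 + 2*U)*(K + U) (Y(U, K) = (U + (U + 70))*(K + U) = (U + (70 + U))*(K + U) = (70 + 2*U)*(K + U))
c = 186774 (c = 7 - (-186020 + (-242 - 81 - 1*424)) = 7 - (-186020 + (-242 - 81 - 424)) = 7 - (-186020 - 747) = 7 - 1*(-186767) = 7 + 186767 = 186774)
√(c + Y(-156, (-8)²)) = √(186774 + (2*(-156)² + 70*(-8)² + 70*(-156) + 2*(-8)²*(-156))) = √(186774 + (2*24336 + 70*64 - 10920 + 2*64*(-156))) = √(186774 + (48672 + 4480 - 10920 - 19968)) = √(186774 + 22264) = √209038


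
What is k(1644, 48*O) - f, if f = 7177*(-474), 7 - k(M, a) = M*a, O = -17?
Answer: 4743409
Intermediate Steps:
k(M, a) = 7 - M*a
f = -3401898
k(1644, 48*O) - f = (7 - 1*1644*48*(-17)) - 1*(-3401898) = (7 - 1*1644*(-816)) + 3401898 = (7 + 1341504) + 3401898 = 1341511 + 3401898 = 4743409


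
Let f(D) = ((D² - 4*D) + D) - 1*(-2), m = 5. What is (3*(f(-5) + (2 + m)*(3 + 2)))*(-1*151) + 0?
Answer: -34881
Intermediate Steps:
f(D) = 2 + D² - 3*D (f(D) = (D² - 3*D) + 2 = 2 + D² - 3*D)
(3*(f(-5) + (2 + m)*(3 + 2)))*(-1*151) + 0 = (3*((2 + (-5)² - 3*(-5)) + (2 + 5)*(3 + 2)))*(-1*151) + 0 = (3*((2 + 25 + 15) + 7*5))*(-151) + 0 = (3*(42 + 35))*(-151) + 0 = (3*77)*(-151) + 0 = 231*(-151) + 0 = -34881 + 0 = -34881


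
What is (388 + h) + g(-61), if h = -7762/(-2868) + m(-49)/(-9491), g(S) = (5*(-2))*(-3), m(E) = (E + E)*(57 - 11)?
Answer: 5732318335/13610094 ≈ 421.18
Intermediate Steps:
m(E) = 92*E (m(E) = (2*E)*46 = 92*E)
g(S) = 30 (g(S) = -10*(-3) = 30)
h = 43299043/13610094 (h = -7762/(-2868) + (92*(-49))/(-9491) = -7762*(-1/2868) - 4508*(-1/9491) = 3881/1434 + 4508/9491 = 43299043/13610094 ≈ 3.1814)
(388 + h) + g(-61) = (388 + 43299043/13610094) + 30 = 5324015515/13610094 + 30 = 5732318335/13610094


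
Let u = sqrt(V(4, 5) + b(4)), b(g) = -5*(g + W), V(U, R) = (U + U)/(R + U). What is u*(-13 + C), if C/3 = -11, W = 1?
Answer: -46*I*sqrt(217)/3 ≈ -225.87*I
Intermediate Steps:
V(U, R) = 2*U/(R + U) (V(U, R) = (2*U)/(R + U) = 2*U/(R + U))
C = -33 (C = 3*(-11) = -33)
b(g) = -5 - 5*g (b(g) = -5*(g + 1) = -5*(1 + g) = -5 - 5*g)
u = I*sqrt(217)/3 (u = sqrt(2*4/(5 + 4) + (-5 - 5*4)) = sqrt(2*4/9 + (-5 - 20)) = sqrt(2*4*(1/9) - 25) = sqrt(8/9 - 25) = sqrt(-217/9) = I*sqrt(217)/3 ≈ 4.9103*I)
u*(-13 + C) = (I*sqrt(217)/3)*(-13 - 33) = (I*sqrt(217)/3)*(-46) = -46*I*sqrt(217)/3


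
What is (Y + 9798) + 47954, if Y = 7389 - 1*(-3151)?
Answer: 68292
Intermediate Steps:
Y = 10540 (Y = 7389 + 3151 = 10540)
(Y + 9798) + 47954 = (10540 + 9798) + 47954 = 20338 + 47954 = 68292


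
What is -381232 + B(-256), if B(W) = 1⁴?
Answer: -381231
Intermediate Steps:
B(W) = 1
-381232 + B(-256) = -381232 + 1 = -381231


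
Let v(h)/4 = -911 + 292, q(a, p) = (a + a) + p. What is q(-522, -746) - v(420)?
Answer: 686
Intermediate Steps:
q(a, p) = p + 2*a (q(a, p) = 2*a + p = p + 2*a)
v(h) = -2476 (v(h) = 4*(-911 + 292) = 4*(-619) = -2476)
q(-522, -746) - v(420) = (-746 + 2*(-522)) - 1*(-2476) = (-746 - 1044) + 2476 = -1790 + 2476 = 686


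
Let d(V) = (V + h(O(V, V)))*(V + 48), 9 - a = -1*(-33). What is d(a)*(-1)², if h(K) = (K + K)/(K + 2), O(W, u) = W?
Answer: -5760/11 ≈ -523.64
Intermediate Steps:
a = -24 (a = 9 - (-1)*(-33) = 9 - 1*33 = 9 - 33 = -24)
h(K) = 2*K/(2 + K) (h(K) = (2*K)/(2 + K) = 2*K/(2 + K))
d(V) = (48 + V)*(V + 2*V/(2 + V)) (d(V) = (V + 2*V/(2 + V))*(V + 48) = (V + 2*V/(2 + V))*(48 + V) = (48 + V)*(V + 2*V/(2 + V)))
d(a)*(-1)² = -24*(192 + (-24)² + 52*(-24))/(2 - 24)*(-1)² = -24*(192 + 576 - 1248)/(-22)*1 = -24*(-1/22)*(-480)*1 = -5760/11*1 = -5760/11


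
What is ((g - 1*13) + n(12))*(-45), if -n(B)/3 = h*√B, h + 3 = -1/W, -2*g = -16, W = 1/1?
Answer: 225 - 1080*√3 ≈ -1645.6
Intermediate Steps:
W = 1
g = 8 (g = -½*(-16) = 8)
h = -4 (h = -3 - 1/1 = -3 - 1*1 = -3 - 1 = -4)
n(B) = 12*√B (n(B) = -(-12)*√B = 12*√B)
((g - 1*13) + n(12))*(-45) = ((8 - 1*13) + 12*√12)*(-45) = ((8 - 13) + 12*(2*√3))*(-45) = (-5 + 24*√3)*(-45) = 225 - 1080*√3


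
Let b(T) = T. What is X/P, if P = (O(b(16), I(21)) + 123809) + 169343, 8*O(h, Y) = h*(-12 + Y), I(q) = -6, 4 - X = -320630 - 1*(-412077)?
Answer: -91443/293116 ≈ -0.31197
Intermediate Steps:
X = -91443 (X = 4 - (-320630 - 1*(-412077)) = 4 - (-320630 + 412077) = 4 - 1*91447 = 4 - 91447 = -91443)
O(h, Y) = h*(-12 + Y)/8 (O(h, Y) = (h*(-12 + Y))/8 = h*(-12 + Y)/8)
P = 293116 (P = ((1/8)*16*(-12 - 6) + 123809) + 169343 = ((1/8)*16*(-18) + 123809) + 169343 = (-36 + 123809) + 169343 = 123773 + 169343 = 293116)
X/P = -91443/293116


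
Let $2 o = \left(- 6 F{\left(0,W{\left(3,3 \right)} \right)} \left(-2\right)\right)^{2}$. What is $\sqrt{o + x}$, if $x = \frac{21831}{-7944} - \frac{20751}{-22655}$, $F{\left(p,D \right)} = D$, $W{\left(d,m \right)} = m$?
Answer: $\frac{\sqrt{581365754289934130}}{29995220} \approx 25.42$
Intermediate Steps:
$x = - \frac{109911787}{59990440}$ ($x = 21831 \left(- \frac{1}{7944}\right) - - \frac{20751}{22655} = - \frac{7277}{2648} + \frac{20751}{22655} = - \frac{109911787}{59990440} \approx -1.8322$)
$o = 648$ ($o = \frac{\left(\left(-6\right) 3 \left(-2\right)\right)^{2}}{2} = \frac{\left(\left(-18\right) \left(-2\right)\right)^{2}}{2} = \frac{36^{2}}{2} = \frac{1}{2} \cdot 1296 = 648$)
$\sqrt{o + x} = \sqrt{648 - \frac{109911787}{59990440}} = \sqrt{\frac{38763893333}{59990440}} = \frac{\sqrt{581365754289934130}}{29995220}$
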